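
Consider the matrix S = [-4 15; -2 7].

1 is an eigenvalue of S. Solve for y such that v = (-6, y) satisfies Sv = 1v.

-2

We need (S - 1I)v = 0.
S - 1I = [[-5, 15], [-2, 6]].
Row 1: (-5)·-6 + (15)·y = 0
Row 2: (-2)·-6 + (6)·y = 0
Solving gives y = -2.
Check: S·(-6, -2) = (-6, -2) = 1·(-6, -2).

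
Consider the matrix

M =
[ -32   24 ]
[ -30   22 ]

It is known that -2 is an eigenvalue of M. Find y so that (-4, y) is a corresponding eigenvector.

-5

We need (M + 2I)v = 0.
M + 2I = [[-30, 24], [-30, 24]].
Row 1: (-30)·-4 + (24)·y = 0
Row 2: (-30)·-4 + (24)·y = 0
Solving gives y = -5.
Check: M·(-4, -5) = (8, 10) = -2·(-4, -5).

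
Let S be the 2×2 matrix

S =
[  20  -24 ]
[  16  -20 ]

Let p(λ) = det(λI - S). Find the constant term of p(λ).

p(λ) = λ^2 - 16.
The constant term is -16.

-16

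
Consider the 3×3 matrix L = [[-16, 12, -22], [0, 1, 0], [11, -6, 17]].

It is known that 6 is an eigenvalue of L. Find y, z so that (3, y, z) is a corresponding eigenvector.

0, -3

We need (L - 6I)v = 0.
L - 6I = [[-22, 12, -22], [0, -5, 0], [11, -6, 11]].
Row 1: (-22)·3 + (12)·y + (-22)·z = 0
Row 2: (0)·3 + (-5)·y + (0)·z = 0
Row 3: (11)·3 + (-6)·y + (11)·z = 0
Solving gives y = 0, z = -3.
Check: L·(3, 0, -3) = (18, 0, -18) = 6·(3, 0, -3).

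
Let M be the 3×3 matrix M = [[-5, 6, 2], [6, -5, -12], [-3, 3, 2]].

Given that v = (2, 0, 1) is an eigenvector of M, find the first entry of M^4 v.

512

First find the eigenvalue: Mv = (-8, 0, -4) = -4·(2, 0, 1), so λ = -4.
Then M^4 v = λ^4·v = (-4)^4·(2, 0, 1) = 256·(2, 0, 1) = (512, 0, 256).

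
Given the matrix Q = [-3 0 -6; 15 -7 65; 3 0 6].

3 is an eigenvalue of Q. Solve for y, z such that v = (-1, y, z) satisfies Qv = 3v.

We need (Q - 3I)v = 0.
Q - 3I = [[-6, 0, -6], [15, -10, 65], [3, 0, 3]].
Row 1: (-6)·-1 + (0)·y + (-6)·z = 0
Row 2: (15)·-1 + (-10)·y + (65)·z = 0
Row 3: (3)·-1 + (0)·y + (3)·z = 0
Solving gives y = 5, z = 1.
Check: Q·(-1, 5, 1) = (-3, 15, 3) = 3·(-1, 5, 1).

5, 1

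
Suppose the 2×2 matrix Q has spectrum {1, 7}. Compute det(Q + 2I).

27

If Q has eigenvalues 1, 7, then Q + 2I has eigenvalues 3, 9.
det(Q + 2I) = (3) · (9) = 27.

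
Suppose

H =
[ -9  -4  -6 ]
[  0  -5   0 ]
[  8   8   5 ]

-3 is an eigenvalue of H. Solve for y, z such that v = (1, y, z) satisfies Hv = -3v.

We need (H + 3I)v = 0.
H + 3I = [[-6, -4, -6], [0, -2, 0], [8, 8, 8]].
Row 1: (-6)·1 + (-4)·y + (-6)·z = 0
Row 2: (0)·1 + (-2)·y + (0)·z = 0
Row 3: (8)·1 + (8)·y + (8)·z = 0
Solving gives y = 0, z = -1.
Check: H·(1, 0, -1) = (-3, 0, 3) = -3·(1, 0, -1).

0, -1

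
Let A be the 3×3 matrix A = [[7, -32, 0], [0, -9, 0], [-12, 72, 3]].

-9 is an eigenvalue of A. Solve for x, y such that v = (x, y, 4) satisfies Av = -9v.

-2, -1

We need (A + 9I)v = 0.
A + 9I = [[16, -32, 0], [0, 0, 0], [-12, 72, 12]].
Row 1: (16)·x + (-32)·y + (0)·4 = 0
Row 2: (0)·x + (0)·y + (0)·4 = 0
Row 3: (-12)·x + (72)·y + (12)·4 = 0
Solving gives x = -2, y = -1.
Check: A·(-2, -1, 4) = (18, 9, -36) = -9·(-2, -1, 4).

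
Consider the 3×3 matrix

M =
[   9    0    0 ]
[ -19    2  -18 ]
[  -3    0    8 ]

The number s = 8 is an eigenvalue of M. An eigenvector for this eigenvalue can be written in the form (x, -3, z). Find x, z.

0, 1

We need (M - 8I)v = 0.
M - 8I = [[1, 0, 0], [-19, -6, -18], [-3, 0, 0]].
Row 1: (1)·x + (0)·-3 + (0)·z = 0
Row 2: (-19)·x + (-6)·-3 + (-18)·z = 0
Row 3: (-3)·x + (0)·-3 + (0)·z = 0
Solving gives x = 0, z = 1.
Check: M·(0, -3, 1) = (0, -24, 8) = 8·(0, -3, 1).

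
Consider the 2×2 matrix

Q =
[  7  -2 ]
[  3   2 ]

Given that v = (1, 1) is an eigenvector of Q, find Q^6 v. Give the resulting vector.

(15625, 15625)

First find the eigenvalue: Qv = (5, 5) = 5·(1, 1), so λ = 5.
Then Q^6 v = λ^6·v = 5^6·(1, 1) = 15625·(1, 1) = (15625, 15625).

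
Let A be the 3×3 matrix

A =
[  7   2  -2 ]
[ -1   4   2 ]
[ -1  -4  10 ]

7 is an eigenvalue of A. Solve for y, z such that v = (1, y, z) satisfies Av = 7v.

-1, -1

We need (A - 7I)v = 0.
A - 7I = [[0, 2, -2], [-1, -3, 2], [-1, -4, 3]].
Row 1: (0)·1 + (2)·y + (-2)·z = 0
Row 2: (-1)·1 + (-3)·y + (2)·z = 0
Row 3: (-1)·1 + (-4)·y + (3)·z = 0
Solving gives y = -1, z = -1.
Check: A·(1, -1, -1) = (7, -7, -7) = 7·(1, -1, -1).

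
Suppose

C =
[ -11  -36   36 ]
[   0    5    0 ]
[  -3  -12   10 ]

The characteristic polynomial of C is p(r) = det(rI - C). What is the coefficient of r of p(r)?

-7

p(r) = r^3 - 4r^2 - 7r + 10.
The coefficient of r is -7.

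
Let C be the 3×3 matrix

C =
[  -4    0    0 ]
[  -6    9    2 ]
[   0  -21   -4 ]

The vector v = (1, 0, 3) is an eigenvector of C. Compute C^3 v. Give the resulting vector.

First find the eigenvalue: Cv = (-4, 0, -12) = -4·(1, 0, 3), so λ = -4.
Then C^3 v = λ^3·v = (-4)^3·(1, 0, 3) = -64·(1, 0, 3) = (-64, 0, -192).

(-64, 0, -192)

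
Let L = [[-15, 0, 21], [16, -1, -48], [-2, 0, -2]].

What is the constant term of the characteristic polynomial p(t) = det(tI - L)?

72

p(0) = det(0·I − L) = det(−L) = (−1)^3·det(L).
det(L) = -72, so p(0) = 72.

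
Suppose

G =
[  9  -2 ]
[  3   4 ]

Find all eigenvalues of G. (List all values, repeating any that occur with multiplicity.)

det(G - tI) = (9 - t)(4 - t) - (-2)·(3) = t^2 - 13t + 42.
This factors as (t - 6)·(t - 7) = 0.
Eigenvalues: 6, 7.

6, 7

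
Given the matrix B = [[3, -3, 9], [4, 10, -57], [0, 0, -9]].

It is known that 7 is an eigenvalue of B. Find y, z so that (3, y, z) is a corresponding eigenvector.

We need (B - 7I)v = 0.
B - 7I = [[-4, -3, 9], [4, 3, -57], [0, 0, -16]].
Row 1: (-4)·3 + (-3)·y + (9)·z = 0
Row 2: (4)·3 + (3)·y + (-57)·z = 0
Row 3: (0)·3 + (0)·y + (-16)·z = 0
Solving gives y = -4, z = 0.
Check: B·(3, -4, 0) = (21, -28, 0) = 7·(3, -4, 0).

-4, 0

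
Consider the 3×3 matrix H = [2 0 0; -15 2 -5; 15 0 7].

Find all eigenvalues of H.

2, 2, 7

Compute the characteristic polynomial p(λ) = det(λI - H).
Cofactor expansion gives p(λ) = λ^3 - 11λ^2 + 32λ - 28.
Since p(2) = 0, λ = 2 is a root.
Factor out (λ - 2): p(λ) = (λ - 2)·(λ^2 - 9λ + 14).
The quadratic factors as (λ - 2)·(λ - 7).
Eigenvalues: 2, 2, 7.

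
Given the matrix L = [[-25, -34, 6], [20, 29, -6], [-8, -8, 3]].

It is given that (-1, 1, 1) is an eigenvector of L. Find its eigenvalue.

3

Compute Lv: L·(-1, 1, 1) = (-3, 3, 3).
Since Lv = λv, compare component 1: -3 = λ·-1, so λ = 3.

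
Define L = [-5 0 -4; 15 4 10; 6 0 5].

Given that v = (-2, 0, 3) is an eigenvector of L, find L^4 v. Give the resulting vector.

First find the eigenvalue: Lv = (-2, 0, 3) = 1·(-2, 0, 3), so λ = 1.
Then L^4 v = λ^4·v = 1^4·(-2, 0, 3) = 1·(-2, 0, 3) = (-2, 0, 3).

(-2, 0, 3)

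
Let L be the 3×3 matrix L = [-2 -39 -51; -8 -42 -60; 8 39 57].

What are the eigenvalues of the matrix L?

-3, 6, 10

Compute the characteristic polynomial p(μ) = det(μI - L).
Cofactor expansion gives p(μ) = μ^3 - 13μ^2 + 12μ + 180.
Rational-root test: μ = 6 gives p(6) = 0.
Dividing by (μ - 6) leaves μ^2 - 7μ - 30.
The quadratic factors as (μ + 3)·(μ - 10).
Eigenvalues: -3, 6, 10.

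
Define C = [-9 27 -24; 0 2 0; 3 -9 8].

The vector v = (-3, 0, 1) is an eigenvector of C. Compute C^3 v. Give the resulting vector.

First find the eigenvalue: Cv = (3, 0, -1) = -1·(-3, 0, 1), so λ = -1.
Then C^3 v = λ^3·v = (-1)^3·(-3, 0, 1) = -1·(-3, 0, 1) = (3, 0, -1).

(3, 0, -1)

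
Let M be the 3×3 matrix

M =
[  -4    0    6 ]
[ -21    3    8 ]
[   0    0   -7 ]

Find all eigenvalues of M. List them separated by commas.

-7, -4, 3

Compute the characteristic polynomial p(μ) = det(μI - M).
Cofactor expansion gives p(μ) = μ^3 + 8μ^2 - 5μ - 84.
Since p(-4) = 0, μ = -4 is a root.
Factor out (μ + 4): p(μ) = (μ + 4)·(μ^2 + 4μ - 21).
The quadratic factors as (μ + 7)·(μ - 3).
Eigenvalues: -7, -4, 3.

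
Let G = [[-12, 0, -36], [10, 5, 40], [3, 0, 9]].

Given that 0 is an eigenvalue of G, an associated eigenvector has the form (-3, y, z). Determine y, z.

-2, 1

We need (G)v = 0.
G = [[-12, 0, -36], [10, 5, 40], [3, 0, 9]].
Row 1: (-12)·-3 + (0)·y + (-36)·z = 0
Row 2: (10)·-3 + (5)·y + (40)·z = 0
Row 3: (3)·-3 + (0)·y + (9)·z = 0
Solving gives y = -2, z = 1.
Check: G·(-3, -2, 1) = (0, 0, 0) = 0·(-3, -2, 1).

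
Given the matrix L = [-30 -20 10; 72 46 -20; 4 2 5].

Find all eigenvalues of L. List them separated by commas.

5, 6, 10

Compute the characteristic polynomial p(μ) = det(μI - L).
Expanding along the first row, p(μ) = μ^3 - 21μ^2 + 140μ - 300.
Try μ = 5: p(5) = 0, so 5 is a root.
Dividing by (μ - 5) leaves μ^2 - 16μ + 60.
The quadratic factors as (μ - 6)·(μ - 10).
Eigenvalues: 5, 6, 10.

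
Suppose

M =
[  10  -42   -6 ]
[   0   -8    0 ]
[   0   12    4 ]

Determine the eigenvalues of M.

-8, 4, 10

Compute the characteristic polynomial p(λ) = det(λI - M).
Cofactor expansion gives p(λ) = λ^3 - 6λ^2 - 72λ + 320.
Rational-root test: λ = -8 gives p(-8) = 0.
Factor out (λ + 8): p(λ) = (λ + 8)·(λ^2 - 14λ + 40).
The quadratic factors as (λ - 4)·(λ - 10).
Eigenvalues: -8, 4, 10.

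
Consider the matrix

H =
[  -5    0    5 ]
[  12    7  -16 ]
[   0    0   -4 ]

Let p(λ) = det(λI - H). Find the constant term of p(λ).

p(λ) = λ^3 + 2λ^2 - 43λ - 140.
The constant term is -140.

-140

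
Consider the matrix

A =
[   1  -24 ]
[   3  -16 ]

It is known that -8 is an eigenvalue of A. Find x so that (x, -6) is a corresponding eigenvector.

-16

We need (A + 8I)v = 0.
A + 8I = [[9, -24], [3, -8]].
Row 1: (9)·x + (-24)·-6 = 0
Row 2: (3)·x + (-8)·-6 = 0
Solving gives x = -16.
Check: A·(-16, -6) = (128, 48) = -8·(-16, -6).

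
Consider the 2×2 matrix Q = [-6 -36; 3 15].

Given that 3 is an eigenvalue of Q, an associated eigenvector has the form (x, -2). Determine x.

8

We need (Q - 3I)v = 0.
Q - 3I = [[-9, -36], [3, 12]].
Row 1: (-9)·x + (-36)·-2 = 0
Row 2: (3)·x + (12)·-2 = 0
Solving gives x = 8.
Check: Q·(8, -2) = (24, -6) = 3·(8, -2).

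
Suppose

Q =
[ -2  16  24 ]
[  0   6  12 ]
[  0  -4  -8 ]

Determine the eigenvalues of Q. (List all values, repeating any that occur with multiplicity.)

-2, -2, 0

The characteristic polynomial is p(t) = det(tI - Q).
Expanding along the first row, p(t) = t^3 + 4t^2 + 4t.
Since p(-2) = 0, t = -2 is a root.
Dividing by (t + 2) leaves t^2 + 2t.
The quadratic factors as (t + 2)·t.
Eigenvalues: -2, -2, 0.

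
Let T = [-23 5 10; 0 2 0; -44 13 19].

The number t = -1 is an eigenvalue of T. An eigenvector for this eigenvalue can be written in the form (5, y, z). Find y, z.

0, 11

We need (T + 1I)v = 0.
T + 1I = [[-22, 5, 10], [0, 3, 0], [-44, 13, 20]].
Row 1: (-22)·5 + (5)·y + (10)·z = 0
Row 2: (0)·5 + (3)·y + (0)·z = 0
Row 3: (-44)·5 + (13)·y + (20)·z = 0
Solving gives y = 0, z = 11.
Check: T·(5, 0, 11) = (-5, 0, -11) = -1·(5, 0, 11).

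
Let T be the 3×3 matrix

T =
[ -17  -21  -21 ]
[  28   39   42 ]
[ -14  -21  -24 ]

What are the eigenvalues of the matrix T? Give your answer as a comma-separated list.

Set up det(λI - T) = 0.
Cofactor expansion gives p(λ) = λ^3 + 2λ^2 - 15λ - 36.
Try λ = -3: p(-3) = 0, so -3 is a root.
Dividing by (λ + 3) leaves λ^2 - λ - 12.
The quadratic factors as (λ + 3)·(λ - 4).
Eigenvalues: -3, -3, 4.

-3, -3, 4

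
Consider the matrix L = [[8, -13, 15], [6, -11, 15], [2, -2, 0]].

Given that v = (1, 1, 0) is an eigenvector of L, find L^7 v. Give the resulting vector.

First find the eigenvalue: Lv = (-5, -5, 0) = -5·(1, 1, 0), so λ = -5.
Then L^7 v = λ^7·v = (-5)^7·(1, 1, 0) = -78125·(1, 1, 0) = (-78125, -78125, 0).

(-78125, -78125, 0)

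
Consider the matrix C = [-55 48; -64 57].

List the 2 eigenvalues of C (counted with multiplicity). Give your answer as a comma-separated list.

-7, 9

det(C - λI) = (-55 - λ)(57 - λ) - (48)·(-64) = λ^2 - 2λ - 63.
This factors as (λ + 7)·(λ - 9) = 0.
Eigenvalues: -7, 9.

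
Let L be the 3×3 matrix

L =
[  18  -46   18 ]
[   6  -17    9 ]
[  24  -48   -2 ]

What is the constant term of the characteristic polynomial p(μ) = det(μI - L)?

p(0) = det(0·I − L) = det(−L) = (−1)^3·det(L).
det(L) = 60, so p(0) = -60.

-60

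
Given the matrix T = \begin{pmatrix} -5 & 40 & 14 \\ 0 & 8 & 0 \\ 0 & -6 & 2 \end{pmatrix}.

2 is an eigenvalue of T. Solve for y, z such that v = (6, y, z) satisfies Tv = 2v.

0, 3

We need (T - 2I)v = 0.
T - 2I = [[-7, 40, 14], [0, 6, 0], [0, -6, 0]].
Row 1: (-7)·6 + (40)·y + (14)·z = 0
Row 2: (0)·6 + (6)·y + (0)·z = 0
Row 3: (0)·6 + (-6)·y + (0)·z = 0
Solving gives y = 0, z = 3.
Check: T·(6, 0, 3) = (12, 0, 6) = 2·(6, 0, 3).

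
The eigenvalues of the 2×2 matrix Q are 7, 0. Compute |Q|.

0

det(Q) is the product of the eigenvalues: (7) · (0) = 0.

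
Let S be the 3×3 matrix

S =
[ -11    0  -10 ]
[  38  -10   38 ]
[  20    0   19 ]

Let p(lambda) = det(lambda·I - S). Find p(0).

p(0) = det(0·I − S) = det(−S) = (−1)^3·det(S).
det(S) = 90, so p(0) = -90.

-90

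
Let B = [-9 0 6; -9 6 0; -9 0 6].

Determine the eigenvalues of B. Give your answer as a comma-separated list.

Compute the characteristic polynomial p(λ) = det(λI - B).
Expanding the 3×3 determinant: p(λ) = λ^3 - 3λ^2 - 18λ.
Since p(0) = 0, λ = 0 is a root.
Dividing by λ leaves λ^2 - 3λ - 18.
The quadratic factors as (λ + 3)·(λ - 6).
Eigenvalues: -3, 0, 6.

-3, 0, 6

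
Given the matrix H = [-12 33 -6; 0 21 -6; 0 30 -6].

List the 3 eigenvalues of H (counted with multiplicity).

Set up det(tI - H) = 0.
Expanding the 3×3 determinant: p(t) = t^3 - 3t^2 - 126t + 648.
Rational-root test: t = 6 gives p(6) = 0.
Factor out (t - 6): p(t) = (t - 6)·(t^2 + 3t - 108).
The quadratic factors as (t + 12)·(t - 9).
Eigenvalues: -12, 6, 9.

-12, 6, 9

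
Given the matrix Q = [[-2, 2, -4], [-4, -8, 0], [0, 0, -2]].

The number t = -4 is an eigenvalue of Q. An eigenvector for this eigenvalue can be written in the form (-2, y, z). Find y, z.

2, 0

We need (Q + 4I)v = 0.
Q + 4I = [[2, 2, -4], [-4, -4, 0], [0, 0, 2]].
Row 1: (2)·-2 + (2)·y + (-4)·z = 0
Row 2: (-4)·-2 + (-4)·y + (0)·z = 0
Row 3: (0)·-2 + (0)·y + (2)·z = 0
Solving gives y = 2, z = 0.
Check: Q·(-2, 2, 0) = (8, -8, 0) = -4·(-2, 2, 0).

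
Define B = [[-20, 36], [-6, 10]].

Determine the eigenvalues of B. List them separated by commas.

det(B - λI) = (-20 - λ)(10 - λ) - (36)·(-6) = λ^2 + 10λ + 16.
This factors as (λ + 8)·(λ + 2) = 0.
Eigenvalues: -8, -2.

-8, -2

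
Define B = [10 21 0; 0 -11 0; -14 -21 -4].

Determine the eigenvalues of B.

Compute the characteristic polynomial p(s) = det(sI - B).
Expanding the 3×3 determinant: p(s) = s^3 + 5s^2 - 106s - 440.
Rational-root test: s = 10 gives p(10) = 0.
Dividing by (s - 10) leaves s^2 + 15s + 44.
The quadratic factors as (s + 11)·(s + 4).
Eigenvalues: -11, -4, 10.

-11, -4, 10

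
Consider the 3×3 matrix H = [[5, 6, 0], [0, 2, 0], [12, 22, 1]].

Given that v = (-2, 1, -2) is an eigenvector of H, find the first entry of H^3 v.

-16

First find the eigenvalue: Hv = (-4, 2, -4) = 2·(-2, 1, -2), so λ = 2.
Then H^3 v = λ^3·v = 2^3·(-2, 1, -2) = 8·(-2, 1, -2) = (-16, 8, -16).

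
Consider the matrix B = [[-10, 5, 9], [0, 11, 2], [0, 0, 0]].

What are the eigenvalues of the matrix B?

-10, 0, 11

B is upper triangular, so its eigenvalues are the diagonal entries.
Diagonal: -10, 11, 0.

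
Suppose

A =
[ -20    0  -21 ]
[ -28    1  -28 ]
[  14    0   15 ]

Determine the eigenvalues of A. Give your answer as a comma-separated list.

Set up det(tI - A) = 0.
Expanding along the first row, p(t) = t^3 + 4t^2 - 11t + 6.
Try t = 1: p(1) = 0, so 1 is a root.
Factor out (t - 1): p(t) = (t - 1)·(t^2 + 5t - 6).
The quadratic factors as (t + 6)·(t - 1).
Eigenvalues: -6, 1, 1.

-6, 1, 1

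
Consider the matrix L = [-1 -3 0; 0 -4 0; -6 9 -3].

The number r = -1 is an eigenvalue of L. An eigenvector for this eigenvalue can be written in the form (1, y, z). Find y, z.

0, -3

We need (L + 1I)v = 0.
L + 1I = [[0, -3, 0], [0, -3, 0], [-6, 9, -2]].
Row 1: (0)·1 + (-3)·y + (0)·z = 0
Row 2: (0)·1 + (-3)·y + (0)·z = 0
Row 3: (-6)·1 + (9)·y + (-2)·z = 0
Solving gives y = 0, z = -3.
Check: L·(1, 0, -3) = (-1, 0, 3) = -1·(1, 0, -3).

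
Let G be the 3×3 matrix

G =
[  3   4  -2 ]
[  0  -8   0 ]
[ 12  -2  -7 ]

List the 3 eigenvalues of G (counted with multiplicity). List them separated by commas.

-8, -3, -1

Compute the characteristic polynomial p(μ) = det(μI - G).
Expanding the 3×3 determinant: p(μ) = μ^3 + 12μ^2 + 35μ + 24.
Since p(-3) = 0, μ = -3 is a root.
Dividing by (μ + 3) leaves μ^2 + 9μ + 8.
The quadratic factors as (μ + 8)·(μ + 1).
Eigenvalues: -8, -3, -1.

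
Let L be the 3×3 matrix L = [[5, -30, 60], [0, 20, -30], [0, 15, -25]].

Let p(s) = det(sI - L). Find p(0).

250

p(0) = det(0·I − L) = det(−L) = (−1)^3·det(L).
det(L) = -250, so p(0) = 250.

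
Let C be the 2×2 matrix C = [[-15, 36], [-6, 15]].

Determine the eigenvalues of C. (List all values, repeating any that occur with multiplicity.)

det(C - tI) = (-15 - t)(15 - t) - (36)·(-6) = t^2 - 9.
This factors as (t + 3)·(t - 3) = 0.
Eigenvalues: -3, 3.

-3, 3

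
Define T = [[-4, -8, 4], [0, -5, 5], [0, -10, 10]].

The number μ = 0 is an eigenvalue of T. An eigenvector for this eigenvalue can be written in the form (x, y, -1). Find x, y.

We need (T)v = 0.
T = [[-4, -8, 4], [0, -5, 5], [0, -10, 10]].
Row 1: (-4)·x + (-8)·y + (4)·-1 = 0
Row 2: (0)·x + (-5)·y + (5)·-1 = 0
Row 3: (0)·x + (-10)·y + (10)·-1 = 0
Solving gives x = 1, y = -1.
Check: T·(1, -1, -1) = (0, 0, 0) = 0·(1, -1, -1).

1, -1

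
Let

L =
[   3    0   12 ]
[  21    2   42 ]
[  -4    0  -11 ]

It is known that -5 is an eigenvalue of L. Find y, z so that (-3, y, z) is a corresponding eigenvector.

We need (L + 5I)v = 0.
L + 5I = [[8, 0, 12], [21, 7, 42], [-4, 0, -6]].
Row 1: (8)·-3 + (0)·y + (12)·z = 0
Row 2: (21)·-3 + (7)·y + (42)·z = 0
Row 3: (-4)·-3 + (0)·y + (-6)·z = 0
Solving gives y = -3, z = 2.
Check: L·(-3, -3, 2) = (15, 15, -10) = -5·(-3, -3, 2).

-3, 2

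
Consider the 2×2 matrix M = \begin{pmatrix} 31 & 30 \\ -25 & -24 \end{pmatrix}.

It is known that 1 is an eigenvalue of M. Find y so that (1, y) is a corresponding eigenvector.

We need (M - 1I)v = 0.
M - 1I = [[30, 30], [-25, -25]].
Row 1: (30)·1 + (30)·y = 0
Row 2: (-25)·1 + (-25)·y = 0
Solving gives y = -1.
Check: M·(1, -1) = (1, -1) = 1·(1, -1).

-1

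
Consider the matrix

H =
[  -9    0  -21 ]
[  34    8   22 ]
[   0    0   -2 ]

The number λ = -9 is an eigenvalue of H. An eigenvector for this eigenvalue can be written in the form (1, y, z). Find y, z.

We need (H + 9I)v = 0.
H + 9I = [[0, 0, -21], [34, 17, 22], [0, 0, 7]].
Row 1: (0)·1 + (0)·y + (-21)·z = 0
Row 2: (34)·1 + (17)·y + (22)·z = 0
Row 3: (0)·1 + (0)·y + (7)·z = 0
Solving gives y = -2, z = 0.
Check: H·(1, -2, 0) = (-9, 18, 0) = -9·(1, -2, 0).

-2, 0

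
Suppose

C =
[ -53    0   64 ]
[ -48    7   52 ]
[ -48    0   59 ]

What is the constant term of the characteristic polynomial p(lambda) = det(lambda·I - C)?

p(0) = det(0·I − C) = det(−C) = (−1)^3·det(C).
det(C) = -385, so p(0) = 385.

385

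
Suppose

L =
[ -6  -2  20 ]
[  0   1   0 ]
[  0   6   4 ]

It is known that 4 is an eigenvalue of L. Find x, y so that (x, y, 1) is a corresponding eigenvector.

We need (L - 4I)v = 0.
L - 4I = [[-10, -2, 20], [0, -3, 0], [0, 6, 0]].
Row 1: (-10)·x + (-2)·y + (20)·1 = 0
Row 2: (0)·x + (-3)·y + (0)·1 = 0
Row 3: (0)·x + (6)·y + (0)·1 = 0
Solving gives x = 2, y = 0.
Check: L·(2, 0, 1) = (8, 0, 4) = 4·(2, 0, 1).

2, 0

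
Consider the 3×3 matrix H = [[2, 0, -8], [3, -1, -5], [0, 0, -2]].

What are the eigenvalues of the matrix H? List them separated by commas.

-2, -1, 2

Compute the characteristic polynomial p(λ) = det(λI - H).
Expanding along the first row, p(λ) = λ^3 + λ^2 - 4λ - 4.
Rational-root test: λ = -1 gives p(-1) = 0.
Factor out (λ + 1): p(λ) = (λ + 1)·(λ^2 - 4).
The quadratic factors as (λ + 2)·(λ - 2).
Eigenvalues: -2, -1, 2.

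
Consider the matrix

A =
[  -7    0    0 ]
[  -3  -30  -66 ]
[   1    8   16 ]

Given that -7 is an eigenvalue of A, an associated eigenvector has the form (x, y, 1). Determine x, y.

We need (A + 7I)v = 0.
A + 7I = [[0, 0, 0], [-3, -23, -66], [1, 8, 23]].
Row 1: (0)·x + (0)·y + (0)·1 = 0
Row 2: (-3)·x + (-23)·y + (-66)·1 = 0
Row 3: (1)·x + (8)·y + (23)·1 = 0
Solving gives x = 1, y = -3.
Check: A·(1, -3, 1) = (-7, 21, -7) = -7·(1, -3, 1).

1, -3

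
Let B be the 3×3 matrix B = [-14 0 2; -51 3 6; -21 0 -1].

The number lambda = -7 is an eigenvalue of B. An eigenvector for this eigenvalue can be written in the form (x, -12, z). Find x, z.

We need (B + 7I)v = 0.
B + 7I = [[-7, 0, 2], [-51, 10, 6], [-21, 0, 6]].
Row 1: (-7)·x + (0)·-12 + (2)·z = 0
Row 2: (-51)·x + (10)·-12 + (6)·z = 0
Row 3: (-21)·x + (0)·-12 + (6)·z = 0
Solving gives x = -4, z = -14.
Check: B·(-4, -12, -14) = (28, 84, 98) = -7·(-4, -12, -14).

-4, -14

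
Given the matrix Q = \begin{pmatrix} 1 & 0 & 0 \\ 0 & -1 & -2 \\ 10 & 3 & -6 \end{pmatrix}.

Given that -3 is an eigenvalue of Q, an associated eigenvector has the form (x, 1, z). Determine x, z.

0, 1

We need (Q + 3I)v = 0.
Q + 3I = [[4, 0, 0], [0, 2, -2], [10, 3, -3]].
Row 1: (4)·x + (0)·1 + (0)·z = 0
Row 2: (0)·x + (2)·1 + (-2)·z = 0
Row 3: (10)·x + (3)·1 + (-3)·z = 0
Solving gives x = 0, z = 1.
Check: Q·(0, 1, 1) = (0, -3, -3) = -3·(0, 1, 1).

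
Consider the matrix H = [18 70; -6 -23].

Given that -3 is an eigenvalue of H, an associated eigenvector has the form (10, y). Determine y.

We need (H + 3I)v = 0.
H + 3I = [[21, 70], [-6, -20]].
Row 1: (21)·10 + (70)·y = 0
Row 2: (-6)·10 + (-20)·y = 0
Solving gives y = -3.
Check: H·(10, -3) = (-30, 9) = -3·(10, -3).

-3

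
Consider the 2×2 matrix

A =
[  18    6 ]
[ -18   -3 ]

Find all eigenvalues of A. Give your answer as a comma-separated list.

det(A - λI) = (18 - λ)(-3 - λ) - (6)·(-18) = λ^2 - 15λ + 54.
This factors as (λ - 6)·(λ - 9) = 0.
Eigenvalues: 6, 9.

6, 9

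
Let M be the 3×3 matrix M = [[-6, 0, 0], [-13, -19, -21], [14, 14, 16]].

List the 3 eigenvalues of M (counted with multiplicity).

Set up det(μI - M) = 0.
Cofactor expansion gives p(μ) = μ^3 + 9μ^2 + 8μ - 60.
Try μ = 2: p(2) = 0, so 2 is a root.
Factor out (μ - 2): p(μ) = (μ - 2)·(μ^2 + 11μ + 30).
The quadratic factors as (μ + 6)·(μ + 5).
Eigenvalues: -6, -5, 2.

-6, -5, 2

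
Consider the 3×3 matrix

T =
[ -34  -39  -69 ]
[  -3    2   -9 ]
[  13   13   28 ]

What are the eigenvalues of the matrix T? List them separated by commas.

-11, 2, 5

Compute the characteristic polynomial p(t) = det(tI - T).
Expanding along the first row, p(t) = t^3 + 4t^2 - 67t + 110.
Try t = 2: p(2) = 0, so 2 is a root.
Factor out (t - 2): p(t) = (t - 2)·(t^2 + 6t - 55).
The quadratic factors as (t + 11)·(t - 5).
Eigenvalues: -11, 2, 5.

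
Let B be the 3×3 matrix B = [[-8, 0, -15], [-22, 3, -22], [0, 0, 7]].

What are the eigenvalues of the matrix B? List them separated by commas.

Compute the characteristic polynomial p(s) = det(sI - B).
Expanding the 3×3 determinant: p(s) = s^3 - 2s^2 - 59s + 168.
Rational-root test: s = 3 gives p(3) = 0.
Dividing by (s - 3) leaves s^2 + s - 56.
The quadratic factors as (s + 8)·(s - 7).
Eigenvalues: -8, 3, 7.

-8, 3, 7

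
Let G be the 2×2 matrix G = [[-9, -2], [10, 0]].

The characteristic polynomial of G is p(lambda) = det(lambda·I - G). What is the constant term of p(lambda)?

p(lambda) = lambda^2 + 9·lambda + 20.
The constant term is 20.

20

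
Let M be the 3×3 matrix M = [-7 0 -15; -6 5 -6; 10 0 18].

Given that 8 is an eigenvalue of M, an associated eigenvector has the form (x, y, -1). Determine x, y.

1, 0

We need (M - 8I)v = 0.
M - 8I = [[-15, 0, -15], [-6, -3, -6], [10, 0, 10]].
Row 1: (-15)·x + (0)·y + (-15)·-1 = 0
Row 2: (-6)·x + (-3)·y + (-6)·-1 = 0
Row 3: (10)·x + (0)·y + (10)·-1 = 0
Solving gives x = 1, y = 0.
Check: M·(1, 0, -1) = (8, 0, -8) = 8·(1, 0, -1).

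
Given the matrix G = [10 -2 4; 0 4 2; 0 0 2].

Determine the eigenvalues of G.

G is upper triangular, so its eigenvalues are the diagonal entries.
Diagonal: 10, 4, 2.

2, 4, 10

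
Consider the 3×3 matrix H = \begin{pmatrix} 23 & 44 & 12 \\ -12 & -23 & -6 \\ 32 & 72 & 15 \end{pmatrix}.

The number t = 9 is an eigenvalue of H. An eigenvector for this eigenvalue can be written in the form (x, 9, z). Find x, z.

We need (H - 9I)v = 0.
H - 9I = [[14, 44, 12], [-12, -32, -6], [32, 72, 6]].
Row 1: (14)·x + (44)·9 + (12)·z = 0
Row 2: (-12)·x + (-32)·9 + (-6)·z = 0
Row 3: (32)·x + (72)·9 + (6)·z = 0
Solving gives x = -18, z = -12.
Check: H·(-18, 9, -12) = (-162, 81, -108) = 9·(-18, 9, -12).

-18, -12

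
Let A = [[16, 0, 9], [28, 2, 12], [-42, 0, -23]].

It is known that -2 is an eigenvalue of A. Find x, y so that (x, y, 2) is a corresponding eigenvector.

We need (A + 2I)v = 0.
A + 2I = [[18, 0, 9], [28, 4, 12], [-42, 0, -21]].
Row 1: (18)·x + (0)·y + (9)·2 = 0
Row 2: (28)·x + (4)·y + (12)·2 = 0
Row 3: (-42)·x + (0)·y + (-21)·2 = 0
Solving gives x = -1, y = 1.
Check: A·(-1, 1, 2) = (2, -2, -4) = -2·(-1, 1, 2).

-1, 1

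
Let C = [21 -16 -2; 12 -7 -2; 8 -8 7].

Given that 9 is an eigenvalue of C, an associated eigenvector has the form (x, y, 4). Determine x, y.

We need (C - 9I)v = 0.
C - 9I = [[12, -16, -2], [12, -16, -2], [8, -8, -2]].
Row 1: (12)·x + (-16)·y + (-2)·4 = 0
Row 2: (12)·x + (-16)·y + (-2)·4 = 0
Row 3: (8)·x + (-8)·y + (-2)·4 = 0
Solving gives x = 2, y = 1.
Check: C·(2, 1, 4) = (18, 9, 36) = 9·(2, 1, 4).

2, 1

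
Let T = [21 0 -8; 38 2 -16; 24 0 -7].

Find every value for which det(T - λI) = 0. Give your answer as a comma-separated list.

2, 5, 9

Set up det(λI - T) = 0.
Expanding the 3×3 determinant: p(λ) = λ^3 - 16λ^2 + 73λ - 90.
Rational-root test: λ = 2 gives p(2) = 0.
Dividing by (λ - 2) leaves λ^2 - 14λ + 45.
The quadratic factors as (λ - 5)·(λ - 9).
Eigenvalues: 2, 5, 9.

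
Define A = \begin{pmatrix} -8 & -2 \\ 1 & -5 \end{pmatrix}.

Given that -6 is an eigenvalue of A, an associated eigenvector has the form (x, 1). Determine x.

-1

We need (A + 6I)v = 0.
A + 6I = [[-2, -2], [1, 1]].
Row 1: (-2)·x + (-2)·1 = 0
Row 2: (1)·x + (1)·1 = 0
Solving gives x = -1.
Check: A·(-1, 1) = (6, -6) = -6·(-1, 1).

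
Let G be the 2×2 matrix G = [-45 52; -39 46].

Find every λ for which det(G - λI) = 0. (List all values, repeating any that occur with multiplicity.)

-6, 7

det(G - μI) = (-45 - μ)(46 - μ) - (52)·(-39) = μ^2 - μ - 42.
This factors as (μ + 6)·(μ - 7) = 0.
Eigenvalues: -6, 7.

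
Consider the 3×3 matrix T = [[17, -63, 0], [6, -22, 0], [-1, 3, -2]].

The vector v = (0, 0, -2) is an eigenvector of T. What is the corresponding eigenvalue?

Compute Tv: T·(0, 0, -2) = (0, 0, 4).
Since Tv = λv, compare component 3: 4 = λ·-2, so λ = -2.

-2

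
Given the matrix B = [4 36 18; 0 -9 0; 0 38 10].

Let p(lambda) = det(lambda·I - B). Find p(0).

360

p(0) = det(0·I − B) = det(−B) = (−1)^3·det(B).
det(B) = -360, so p(0) = 360.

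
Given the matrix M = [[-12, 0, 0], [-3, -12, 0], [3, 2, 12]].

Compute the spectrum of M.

-12, -12, 12

M is lower triangular, so its eigenvalues are the diagonal entries.
Diagonal: -12, -12, 12.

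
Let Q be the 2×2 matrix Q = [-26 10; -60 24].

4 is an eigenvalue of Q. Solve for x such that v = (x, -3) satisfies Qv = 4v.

-1

We need (Q - 4I)v = 0.
Q - 4I = [[-30, 10], [-60, 20]].
Row 1: (-30)·x + (10)·-3 = 0
Row 2: (-60)·x + (20)·-3 = 0
Solving gives x = -1.
Check: Q·(-1, -3) = (-4, -12) = 4·(-1, -3).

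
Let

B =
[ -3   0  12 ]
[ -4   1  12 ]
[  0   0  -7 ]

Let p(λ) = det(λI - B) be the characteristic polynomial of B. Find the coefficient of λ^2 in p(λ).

The coefficient of λ^2 of det(λI - B) is −trace(B).
trace(B) = (-3) + (1) + (-7) = -9, so the coefficient is 9.

9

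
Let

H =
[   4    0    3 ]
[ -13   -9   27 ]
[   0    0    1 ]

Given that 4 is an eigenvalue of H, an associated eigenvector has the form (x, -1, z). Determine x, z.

We need (H - 4I)v = 0.
H - 4I = [[0, 0, 3], [-13, -13, 27], [0, 0, -3]].
Row 1: (0)·x + (0)·-1 + (3)·z = 0
Row 2: (-13)·x + (-13)·-1 + (27)·z = 0
Row 3: (0)·x + (0)·-1 + (-3)·z = 0
Solving gives x = 1, z = 0.
Check: H·(1, -1, 0) = (4, -4, 0) = 4·(1, -1, 0).

1, 0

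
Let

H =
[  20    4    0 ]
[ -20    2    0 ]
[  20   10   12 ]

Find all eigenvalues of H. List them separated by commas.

The characteristic polynomial is p(λ) = det(λI - H).
Cofactor expansion gives p(λ) = λ^3 - 34λ^2 + 384λ - 1440.
Since p(10) = 0, λ = 10 is a root.
Dividing by (λ - 10) leaves λ^2 - 24λ + 144.
The quadratic factor is (λ - 12)^2.
Eigenvalues: 10, 12, 12.

10, 12, 12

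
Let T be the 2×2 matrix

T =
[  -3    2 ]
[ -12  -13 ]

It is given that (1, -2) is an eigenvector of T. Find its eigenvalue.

-7

Compute Tv: T·(1, -2) = (-7, 14).
Since Tv = λv, compare component 1: -7 = λ·1, so λ = -7.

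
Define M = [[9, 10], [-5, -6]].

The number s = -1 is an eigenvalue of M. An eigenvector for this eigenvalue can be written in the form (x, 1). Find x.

-1

We need (M + 1I)v = 0.
M + 1I = [[10, 10], [-5, -5]].
Row 1: (10)·x + (10)·1 = 0
Row 2: (-5)·x + (-5)·1 = 0
Solving gives x = -1.
Check: M·(-1, 1) = (1, -1) = -1·(-1, 1).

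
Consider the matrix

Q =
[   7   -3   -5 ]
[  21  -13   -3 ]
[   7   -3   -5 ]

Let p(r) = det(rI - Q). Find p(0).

p(0) = det(0·I − Q) = det(−Q) = (−1)^3·det(Q).
det(Q) = 0, so p(0) = 0.

0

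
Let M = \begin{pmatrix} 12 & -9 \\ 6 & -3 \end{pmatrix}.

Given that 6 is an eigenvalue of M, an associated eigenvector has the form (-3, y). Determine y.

-2

We need (M - 6I)v = 0.
M - 6I = [[6, -9], [6, -9]].
Row 1: (6)·-3 + (-9)·y = 0
Row 2: (6)·-3 + (-9)·y = 0
Solving gives y = -2.
Check: M·(-3, -2) = (-18, -12) = 6·(-3, -2).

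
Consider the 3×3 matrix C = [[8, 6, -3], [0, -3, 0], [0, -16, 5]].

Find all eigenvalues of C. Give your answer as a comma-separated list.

-3, 5, 8

Set up det(lambda·I - C) = 0.
Cofactor expansion gives p(lambda) = lambda^3 - 10·lambda^2 + lambda + 120.
Rational-root test: lambda = 8 gives p(8) = 0.
Factor out (lambda - 8): p(lambda) = (lambda - 8)·(lambda^2 - 2·lambda - 15).
The quadratic factors as (lambda + 3)·(lambda - 5).
Eigenvalues: -3, 5, 8.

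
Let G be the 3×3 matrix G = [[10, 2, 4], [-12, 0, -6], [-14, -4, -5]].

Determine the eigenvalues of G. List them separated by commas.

Compute the characteristic polynomial p(lambda) = det(lambda·I - G).
Expanding the 3×3 determinant: p(lambda) = lambda^3 - 5·lambda^2 + 6·lambda.
Rational-root test: lambda = 0 gives p(0) = 0.
Factor out lambda: p(lambda) = lambda·(lambda^2 - 5·lambda + 6).
The quadratic factors as (lambda - 2)·(lambda - 3).
Eigenvalues: 0, 2, 3.

0, 2, 3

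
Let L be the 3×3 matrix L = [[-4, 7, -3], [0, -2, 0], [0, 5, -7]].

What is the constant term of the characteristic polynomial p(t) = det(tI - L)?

p(0) = det(0·I − L) = det(−L) = (−1)^3·det(L).
det(L) = -56, so p(0) = 56.

56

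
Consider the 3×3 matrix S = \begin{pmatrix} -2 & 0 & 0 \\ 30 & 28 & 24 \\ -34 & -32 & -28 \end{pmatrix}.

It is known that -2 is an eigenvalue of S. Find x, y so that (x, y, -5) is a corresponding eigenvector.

We need (S + 2I)v = 0.
S + 2I = [[0, 0, 0], [30, 30, 24], [-34, -32, -26]].
Row 1: (0)·x + (0)·y + (0)·-5 = 0
Row 2: (30)·x + (30)·y + (24)·-5 = 0
Row 3: (-34)·x + (-32)·y + (-26)·-5 = 0
Solving gives x = 1, y = 3.
Check: S·(1, 3, -5) = (-2, -6, 10) = -2·(1, 3, -5).

1, 3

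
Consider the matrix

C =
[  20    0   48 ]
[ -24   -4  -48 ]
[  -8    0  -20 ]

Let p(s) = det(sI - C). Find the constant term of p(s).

p(s) = s^3 + 4s^2 - 16s - 64.
The constant term is -64.

-64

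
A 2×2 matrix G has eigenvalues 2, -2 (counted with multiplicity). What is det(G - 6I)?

32

If G has eigenvalues 2, -2, then G - 6I has eigenvalues -4, -8.
det(G - 6I) = (-4) · (-8) = 32.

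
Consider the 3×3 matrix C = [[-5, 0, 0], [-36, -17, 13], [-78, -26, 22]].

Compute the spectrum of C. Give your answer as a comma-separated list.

-5, -4, 9

Compute the characteristic polynomial p(λ) = det(λI - C).
Expanding along the first row, p(λ) = λ^3 - 61λ - 180.
Since p(-4) = 0, λ = -4 is a root.
Factor out (λ + 4): p(λ) = (λ + 4)·(λ^2 - 4λ - 45).
The quadratic factors as (λ + 5)·(λ - 9).
Eigenvalues: -5, -4, 9.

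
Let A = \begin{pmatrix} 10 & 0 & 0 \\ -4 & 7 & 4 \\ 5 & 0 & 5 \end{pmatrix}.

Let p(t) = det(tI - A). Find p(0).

p(0) = det(0·I − A) = det(−A) = (−1)^3·det(A).
det(A) = 350, so p(0) = -350.

-350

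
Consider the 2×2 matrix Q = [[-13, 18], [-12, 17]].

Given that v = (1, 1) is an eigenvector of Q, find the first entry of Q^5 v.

First find the eigenvalue: Qv = (5, 5) = 5·(1, 1), so λ = 5.
Then Q^5 v = λ^5·v = 5^5·(1, 1) = 3125·(1, 1) = (3125, 3125).

3125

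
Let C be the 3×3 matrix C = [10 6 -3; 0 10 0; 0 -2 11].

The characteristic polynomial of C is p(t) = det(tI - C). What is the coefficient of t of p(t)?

320

p(t) = t^3 - 31t^2 + 320t - 1100.
The coefficient of t is 320.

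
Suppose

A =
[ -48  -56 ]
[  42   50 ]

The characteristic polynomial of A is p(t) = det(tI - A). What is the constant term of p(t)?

p(t) = t^2 - 2t - 48.
The constant term is -48.

-48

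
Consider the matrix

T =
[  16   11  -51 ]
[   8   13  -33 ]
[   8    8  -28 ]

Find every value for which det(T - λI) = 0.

-4, 0, 5

Compute the characteristic polynomial p(λ) = det(λI - T).
Cofactor expansion gives p(λ) = λ^3 - λ^2 - 20λ.
Try λ = 0: p(0) = 0, so 0 is a root.
Dividing by λ leaves λ^2 - λ - 20.
The quadratic factors as (λ + 4)·(λ - 5).
Eigenvalues: -4, 0, 5.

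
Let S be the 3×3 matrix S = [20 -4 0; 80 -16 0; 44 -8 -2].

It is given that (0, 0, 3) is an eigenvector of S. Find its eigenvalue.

-2

Compute Sv: S·(0, 0, 3) = (0, 0, -6).
Since Sv = λv, compare component 3: -6 = λ·3, so λ = -2.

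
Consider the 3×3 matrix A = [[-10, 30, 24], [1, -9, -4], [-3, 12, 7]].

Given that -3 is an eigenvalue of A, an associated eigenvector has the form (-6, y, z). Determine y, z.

1, -3

We need (A + 3I)v = 0.
A + 3I = [[-7, 30, 24], [1, -6, -4], [-3, 12, 10]].
Row 1: (-7)·-6 + (30)·y + (24)·z = 0
Row 2: (1)·-6 + (-6)·y + (-4)·z = 0
Row 3: (-3)·-6 + (12)·y + (10)·z = 0
Solving gives y = 1, z = -3.
Check: A·(-6, 1, -3) = (18, -3, 9) = -3·(-6, 1, -3).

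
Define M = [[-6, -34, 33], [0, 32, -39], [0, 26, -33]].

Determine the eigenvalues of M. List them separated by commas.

-7, -6, 6

Compute the characteristic polynomial p(r) = det(rI - M).
Cofactor expansion gives p(r) = r^3 + 7r^2 - 36r - 252.
Rational-root test: r = -6 gives p(-6) = 0.
Dividing by (r + 6) leaves r^2 + r - 42.
The quadratic factors as (r + 7)·(r - 6).
Eigenvalues: -7, -6, 6.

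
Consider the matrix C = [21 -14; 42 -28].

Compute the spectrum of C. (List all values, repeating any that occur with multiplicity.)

det(C - sI) = (21 - s)(-28 - s) - (-14)·(42) = s^2 + 7s.
This factors as (s + 7)·s = 0.
Eigenvalues: -7, 0.

-7, 0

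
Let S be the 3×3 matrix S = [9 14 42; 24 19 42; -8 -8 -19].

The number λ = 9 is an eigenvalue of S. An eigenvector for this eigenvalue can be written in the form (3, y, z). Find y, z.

18, -6

We need (S - 9I)v = 0.
S - 9I = [[0, 14, 42], [24, 10, 42], [-8, -8, -28]].
Row 1: (0)·3 + (14)·y + (42)·z = 0
Row 2: (24)·3 + (10)·y + (42)·z = 0
Row 3: (-8)·3 + (-8)·y + (-28)·z = 0
Solving gives y = 18, z = -6.
Check: S·(3, 18, -6) = (27, 162, -54) = 9·(3, 18, -6).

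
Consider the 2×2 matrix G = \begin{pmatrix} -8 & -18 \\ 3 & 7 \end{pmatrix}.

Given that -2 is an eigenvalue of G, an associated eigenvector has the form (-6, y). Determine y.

2

We need (G + 2I)v = 0.
G + 2I = [[-6, -18], [3, 9]].
Row 1: (-6)·-6 + (-18)·y = 0
Row 2: (3)·-6 + (9)·y = 0
Solving gives y = 2.
Check: G·(-6, 2) = (12, -4) = -2·(-6, 2).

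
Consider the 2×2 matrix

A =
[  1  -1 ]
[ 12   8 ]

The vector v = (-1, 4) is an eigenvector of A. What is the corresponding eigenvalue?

5

Compute Av: A·(-1, 4) = (-5, 20).
Since Av = λv, compare component 1: -5 = λ·-1, so λ = 5.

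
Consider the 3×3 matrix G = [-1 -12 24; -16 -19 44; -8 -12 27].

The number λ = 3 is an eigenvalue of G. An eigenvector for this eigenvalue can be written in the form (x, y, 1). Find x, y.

0, 2

We need (G - 3I)v = 0.
G - 3I = [[-4, -12, 24], [-16, -22, 44], [-8, -12, 24]].
Row 1: (-4)·x + (-12)·y + (24)·1 = 0
Row 2: (-16)·x + (-22)·y + (44)·1 = 0
Row 3: (-8)·x + (-12)·y + (24)·1 = 0
Solving gives x = 0, y = 2.
Check: G·(0, 2, 1) = (0, 6, 3) = 3·(0, 2, 1).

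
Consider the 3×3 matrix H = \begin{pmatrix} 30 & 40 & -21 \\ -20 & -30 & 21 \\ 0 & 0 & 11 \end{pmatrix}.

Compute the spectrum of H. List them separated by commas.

Set up det(tI - H) = 0.
Cofactor expansion gives p(t) = t^3 - 11t^2 - 100t + 1100.
Rational-root test: t = -10 gives p(-10) = 0.
Dividing by (t + 10) leaves t^2 - 21t + 110.
The quadratic factors as (t - 10)·(t - 11).
Eigenvalues: -10, 10, 11.

-10, 10, 11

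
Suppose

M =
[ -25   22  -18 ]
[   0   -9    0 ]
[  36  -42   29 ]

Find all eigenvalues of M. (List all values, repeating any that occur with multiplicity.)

-9, -7, 11

Set up det(rI - M) = 0.
Cofactor expansion gives p(r) = r^3 + 5r^2 - 113r - 693.
Rational-root test: r = -7 gives p(-7) = 0.
Factor out (r + 7): p(r) = (r + 7)·(r^2 - 2r - 99).
The quadratic factors as (r + 9)·(r - 11).
Eigenvalues: -9, -7, 11.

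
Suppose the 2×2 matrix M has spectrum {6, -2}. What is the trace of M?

4

trace(M) is the sum of the eigenvalues: (6) + (-2) = 4.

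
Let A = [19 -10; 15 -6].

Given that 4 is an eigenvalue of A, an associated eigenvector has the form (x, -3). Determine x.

-2

We need (A - 4I)v = 0.
A - 4I = [[15, -10], [15, -10]].
Row 1: (15)·x + (-10)·-3 = 0
Row 2: (15)·x + (-10)·-3 = 0
Solving gives x = -2.
Check: A·(-2, -3) = (-8, -12) = 4·(-2, -3).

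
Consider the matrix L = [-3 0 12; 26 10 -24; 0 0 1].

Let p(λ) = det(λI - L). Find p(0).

30

p(0) = det(0·I − L) = det(−L) = (−1)^3·det(L).
det(L) = -30, so p(0) = 30.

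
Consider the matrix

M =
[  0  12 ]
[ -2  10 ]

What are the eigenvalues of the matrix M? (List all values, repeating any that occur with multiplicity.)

det(M - λI) = (0 - λ)(10 - λ) - (12)·(-2) = λ^2 - 10λ + 24.
This factors as (λ - 4)·(λ - 6) = 0.
Eigenvalues: 4, 6.

4, 6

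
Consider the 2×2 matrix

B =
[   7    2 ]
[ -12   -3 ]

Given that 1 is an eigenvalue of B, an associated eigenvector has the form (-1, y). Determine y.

3

We need (B - 1I)v = 0.
B - 1I = [[6, 2], [-12, -4]].
Row 1: (6)·-1 + (2)·y = 0
Row 2: (-12)·-1 + (-4)·y = 0
Solving gives y = 3.
Check: B·(-1, 3) = (-1, 3) = 1·(-1, 3).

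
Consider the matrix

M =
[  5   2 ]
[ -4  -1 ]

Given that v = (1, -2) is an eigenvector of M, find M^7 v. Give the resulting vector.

First find the eigenvalue: Mv = (1, -2) = 1·(1, -2), so λ = 1.
Then M^7 v = λ^7·v = 1^7·(1, -2) = 1·(1, -2) = (1, -2).

(1, -2)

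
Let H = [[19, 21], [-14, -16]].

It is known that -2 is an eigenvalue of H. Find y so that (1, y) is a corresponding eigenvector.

-1

We need (H + 2I)v = 0.
H + 2I = [[21, 21], [-14, -14]].
Row 1: (21)·1 + (21)·y = 0
Row 2: (-14)·1 + (-14)·y = 0
Solving gives y = -1.
Check: H·(1, -1) = (-2, 2) = -2·(1, -1).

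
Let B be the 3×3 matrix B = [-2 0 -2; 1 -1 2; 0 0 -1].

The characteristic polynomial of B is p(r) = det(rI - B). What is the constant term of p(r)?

2

p(r) = r^3 + 4r^2 + 5r + 2.
The constant term is 2.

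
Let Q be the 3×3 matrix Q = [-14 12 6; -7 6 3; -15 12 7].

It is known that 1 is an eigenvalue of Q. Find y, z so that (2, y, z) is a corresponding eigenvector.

1, 3

We need (Q - 1I)v = 0.
Q - 1I = [[-15, 12, 6], [-7, 5, 3], [-15, 12, 6]].
Row 1: (-15)·2 + (12)·y + (6)·z = 0
Row 2: (-7)·2 + (5)·y + (3)·z = 0
Row 3: (-15)·2 + (12)·y + (6)·z = 0
Solving gives y = 1, z = 3.
Check: Q·(2, 1, 3) = (2, 1, 3) = 1·(2, 1, 3).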